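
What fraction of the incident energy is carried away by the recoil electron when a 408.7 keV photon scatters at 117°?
0.5377 (or 53.77%)

Calculate initial and final photon energies:

Initial: E₀ = 408.7 keV → λ₀ = 3.0336 pm
Compton shift: Δλ = 3.5278 pm
Final wavelength: λ' = 6.5615 pm
Final energy: E' = 188.9584 keV

Fractional energy loss:
(E₀ - E')/E₀ = (408.7000 - 188.9584)/408.7000
= 219.7416/408.7000
= 0.5377
= 53.77%

(Intermediate values are shown rounded; full precision is carried through to the final answer.)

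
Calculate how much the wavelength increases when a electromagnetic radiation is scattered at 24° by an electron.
0.2098 pm

Using the Compton scattering formula:
Δλ = λ_C(1 - cos θ)

where λ_C = h/(m_e·c) ≈ 2.4263 pm is the Compton wavelength of an electron.

For θ = 24°:
cos(24°) = 0.9135
1 - cos(24°) = 0.0865

Δλ = 2.4263 × 0.0865
Δλ = 0.2098 pm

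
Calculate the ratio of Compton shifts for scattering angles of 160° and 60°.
160° produces the larger shift by a factor of 3.879

Calculate both shifts using Δλ = λ_C(1 - cos θ):

For θ₁ = 60°:
Δλ₁ = 2.4263 × (1 - cos(60°))
Δλ₁ = 2.4263 × 0.5000
Δλ₁ = 1.2132 pm

For θ₂ = 160°:
Δλ₂ = 2.4263 × (1 - cos(160°))
Δλ₂ = 2.4263 × 1.9397
Δλ₂ = 4.7063 pm

The 160° angle produces the larger shift.
Ratio: 4.7063/1.2132 = 3.879

(Intermediate values are shown rounded; full precision is carried through to the final answer.)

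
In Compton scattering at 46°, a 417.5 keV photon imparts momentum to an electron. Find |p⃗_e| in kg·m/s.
1.6222e-22 kg·m/s

The electron is initially at rest, so by conservation of momentum:
p⃗_e = p⃗₀ − p⃗'  (incident photon momentum minus scattered photon momentum)

Photon momentum magnitudes (p = h/λ = E/c):
λ₀ = hc/E₀ = 2.9697 pm → p₀ = h/λ₀ = 2.2312e-22 kg·m/s
Δλ = λ_C(1 − cos 46°) = 0.7409 pm
λ' = 3.7105 pm → p' = h/λ' = 1.7857e-22 kg·m/s

The scattered photon makes angle θ = 46° with the incident direction, so by the law of cosines:
|p⃗_e|² = p₀² + p'² − 2p₀p'cos θ
|p⃗_e|² = (2.2312e-22)² + (1.7857e-22)² − 2·2.2312e-22·1.7857e-22·cos(46°)
|p⃗_e| = 1.6222e-22 kg·m/s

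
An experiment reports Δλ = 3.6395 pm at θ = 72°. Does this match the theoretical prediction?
No, inconsistent

Calculate the expected shift for θ = 72°:

Δλ_expected = λ_C(1 - cos(72°))
Δλ_expected = 2.4263 × (1 - cos(72°))
Δλ_expected = 2.4263 × 0.6910
Δλ_expected = 1.6765 pm

Given shift: 3.6395 pm
Expected shift: 1.6765 pm
Difference: 1.9629 pm

The values do not match. The given shift corresponds to θ ≈ 120.0°, not 72°.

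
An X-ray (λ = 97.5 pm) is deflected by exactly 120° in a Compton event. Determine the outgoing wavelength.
101.1395 pm

Using the Compton formula: λ' = λ + λ_C(1 − cos θ)

For θ = 120°, cos θ = -1/2 (exact) = -0.5000, so:
1 − cos 120° = 1 − (-1/2) = 1.5000

Δλ = λ_C × 1.5000 = 2.4263 × 1.5000 = 3.6395 pm

λ' = 97.5 + 3.6395 = 101.1395 pm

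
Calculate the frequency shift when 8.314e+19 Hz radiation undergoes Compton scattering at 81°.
3.010e+19 Hz (decrease)

Convert frequency to wavelength (c = 299792458 m/s):
λ₀ = c/f₀ = 299792458/8.314e+19 = 3.6058751e-12 m = 3.6059 pm

Calculate Compton shift:
Δλ = λ_C(1 - cos(81°)) = 2.0468 pm

Final wavelength:
λ' = λ₀ + Δλ = 3.6059 + 2.0468 = 5.6526 pm

Final frequency:
f' = c/λ' = 299792458/5.6526268e-12 = 5.3035954e+19 Hz

Frequency shift (decrease):
Δf = f₀ - f' = 8.314e+19 - 5.3035954e+19 = 3.010e+19 Hz

(Intermediate values are shown rounded; full precision is carried through to the final answer.)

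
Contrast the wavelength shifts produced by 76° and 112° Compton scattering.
112° produces the larger shift by a factor of 1.813

Calculate both shifts using Δλ = λ_C(1 - cos θ):

For θ₁ = 76°:
Δλ₁ = 2.4263 × (1 - cos(76°))
Δλ₁ = 2.4263 × 0.7581
Δλ₁ = 1.8393 pm

For θ₂ = 112°:
Δλ₂ = 2.4263 × (1 - cos(112°))
Δλ₂ = 2.4263 × 1.3746
Δλ₂ = 3.3352 pm

The 112° angle produces the larger shift.
Ratio: 3.3352/1.8393 = 1.813

(Intermediate values are shown rounded; full precision is carried through to the final answer.)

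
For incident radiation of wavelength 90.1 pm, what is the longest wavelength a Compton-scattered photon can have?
94.9526 pm (at θ = 180°)

The Compton shift is Δλ = λ_C(1 − cos θ).

Since cos θ ranges from −1 to 1, the factor (1 − cos θ) ranges from 0 to 2; the maximum shift occurs at θ = 180° (backscattering):
Δλ_max = 2λ_C = 2 × 2.4263 pm = 4.8526 pm

Maximum scattered wavelength:
λ'_max = λ₀ + Δλ_max = 90.1 + 4.8526 = 94.9526 pm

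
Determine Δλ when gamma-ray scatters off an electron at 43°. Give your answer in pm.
0.6518 pm

Using the Compton scattering formula:
Δλ = λ_C(1 - cos θ)

where λ_C = h/(m_e·c) ≈ 2.4263 pm is the Compton wavelength of an electron.

For θ = 43°:
cos(43°) = 0.7314
1 - cos(43°) = 0.2686

Δλ = 2.4263 × 0.2686
Δλ = 0.6518 pm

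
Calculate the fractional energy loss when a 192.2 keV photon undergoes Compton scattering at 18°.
0.0181 (or 1.81%)

Calculate initial and final photon energies:

Initial: E₀ = 192.2 keV → λ₀ = 6.4508 pm
Compton shift: Δλ = 0.1188 pm
Final wavelength: λ' = 6.5695 pm
Final energy: E' = 188.7258 keV

Fractional energy loss:
(E₀ - E')/E₀ = (192.2000 - 188.7258)/192.2000
= 3.4742/192.2000
= 0.0181
= 1.81%

(Intermediate values are shown rounded; full precision is carried through to the final answer.)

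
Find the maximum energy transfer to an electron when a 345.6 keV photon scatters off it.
198.7015 keV

Maximum energy transfer occurs at θ = 180° (backscattering).

Initial photon: E₀ = 345.6 keV → λ₀ = 3.5875 pm

Maximum Compton shift (at 180°):
Δλ_max = 2λ_C = 2 × 2.4263 = 4.8526 pm

Final wavelength:
λ' = 3.5875 + 4.8526 = 8.4401 pm

Minimum photon energy (maximum energy to electron):
E'_min = hc/λ' = 146.8985 keV

Maximum electron kinetic energy:
K_max = E₀ - E'_min = 345.6000 - 146.8985 = 198.7015 keV

(Intermediate values are shown rounded; full precision is carried through to the final answer.)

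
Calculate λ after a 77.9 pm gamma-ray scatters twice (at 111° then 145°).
85.6096 pm

Apply Compton shift twice:

First scattering at θ₁ = 111°:
Δλ₁ = λ_C(1 - cos(111°))
Δλ₁ = 2.4263 × 1.3584
Δλ₁ = 3.2958 pm

After first scattering:
λ₁ = 77.9 + 3.2958 = 81.1958 pm

Second scattering at θ₂ = 145°:
Δλ₂ = λ_C(1 - cos(145°))
Δλ₂ = 2.4263 × 1.8192
Δλ₂ = 4.4138 pm

Final wavelength:
λ₂ = 81.1958 + 4.4138 = 85.6096 pm

Total shift: Δλ_total = 3.2958 + 4.4138 = 7.7096 pm

(Intermediate values are shown rounded; full precision is carried through to the final answer.)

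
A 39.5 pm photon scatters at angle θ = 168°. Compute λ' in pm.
44.2996 pm

Using the Compton scattering formula:
λ' = λ + Δλ = λ + λ_C(1 - cos θ)

Given:
- Initial wavelength λ = 39.5 pm
- Scattering angle θ = 168°
- Compton wavelength λ_C ≈ 2.4263 pm

Calculate the shift:
Δλ = 2.4263 × (1 - cos(168°))
Δλ = 2.4263 × 1.9781
Δλ = 4.7996 pm

Final wavelength:
λ' = 39.5 + 4.7996 = 44.2996 pm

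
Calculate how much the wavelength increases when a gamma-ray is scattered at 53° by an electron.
0.9661 pm

Using the Compton scattering formula:
Δλ = λ_C(1 - cos θ)

where λ_C = h/(m_e·c) ≈ 2.4263 pm is the Compton wavelength of an electron.

For θ = 53°:
cos(53°) = 0.6018
1 - cos(53°) = 0.3982

Δλ = 2.4263 × 0.3982
Δλ = 0.9661 pm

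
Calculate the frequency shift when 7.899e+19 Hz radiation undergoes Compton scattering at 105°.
3.522e+19 Hz (decrease)

Convert frequency to wavelength (c = 299792458 m/s):
λ₀ = c/f₀ = 299792458/7.899e+19 = 3.7953217e-12 m = 3.7953 pm

Calculate Compton shift:
Δλ = λ_C(1 - cos(105°)) = 3.0543 pm

Final wavelength:
λ' = λ₀ + Δλ = 3.7953 + 3.0543 = 6.8496 pm

Final frequency:
f' = c/λ' = 299792458/6.8496072e-12 = 4.3767832e+19 Hz

Frequency shift (decrease):
Δf = f₀ - f' = 7.899e+19 - 4.3767832e+19 = 3.522e+19 Hz

(Intermediate values are shown rounded; full precision is carried through to the final answer.)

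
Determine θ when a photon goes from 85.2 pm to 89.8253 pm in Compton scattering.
155.00°

First find the wavelength shift:
Δλ = λ' - λ = 89.8253 - 85.2 = 4.6253 pm

Using Δλ = λ_C(1 - cos θ), with λ_C = h/(m_e·c) ≈ 2.42631024 pm:
cos θ = 1 - Δλ/λ_C
cos θ = 1 - 4.6253/2.42631024
cos θ = -0.906310

θ = arccos(-0.906310)
θ = 155.00°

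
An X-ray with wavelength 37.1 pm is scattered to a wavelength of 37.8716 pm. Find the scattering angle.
47.00°

First find the wavelength shift:
Δλ = λ' - λ = 37.8716 - 37.1 = 0.7716 pm

Using Δλ = λ_C(1 - cos θ), with λ_C = h/(m_e·c) ≈ 2.42631024 pm:
cos θ = 1 - Δλ/λ_C
cos θ = 1 - 0.7716/2.42631024
cos θ = 0.681986

θ = arccos(0.681986)
θ = 47.00°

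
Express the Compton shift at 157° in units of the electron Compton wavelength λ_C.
1.9205 λ_C

The Compton shift formula is:
Δλ = λ_C(1 - cos θ)

Dividing both sides by λ_C:
Δλ/λ_C = 1 - cos θ

For θ = 157°:
Δλ/λ_C = 1 - cos(157°)
Δλ/λ_C = 1 - -0.9205
Δλ/λ_C = 1.9205

This means the shift is 1.9205 × λ_C = 4.6597 pm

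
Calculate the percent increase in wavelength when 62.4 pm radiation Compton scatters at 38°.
0.8243%

Calculate the Compton shift:
Δλ = λ_C(1 - cos(38°))
Δλ = 2.4263 × (1 - cos(38°))
Δλ = 2.4263 × 0.2120
Δλ = 0.5144 pm

Percentage change:
(Δλ/λ₀) × 100 = (0.5144/62.4) × 100
= 0.8243%

(Intermediate values are shown rounded; full precision is carried through to the final answer.)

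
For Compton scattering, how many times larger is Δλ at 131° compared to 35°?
131° produces the larger shift by a factor of 9.157

Calculate both shifts using Δλ = λ_C(1 - cos θ):

For θ₁ = 35°:
Δλ₁ = 2.4263 × (1 - cos(35°))
Δλ₁ = 2.4263 × 0.1808
Δλ₁ = 0.4388 pm

For θ₂ = 131°:
Δλ₂ = 2.4263 × (1 - cos(131°))
Δλ₂ = 2.4263 × 1.6561
Δλ₂ = 4.0181 pm

The 131° angle produces the larger shift.
Ratio: 4.0181/0.4388 = 9.157

(Intermediate values are shown rounded; full precision is carried through to the final answer.)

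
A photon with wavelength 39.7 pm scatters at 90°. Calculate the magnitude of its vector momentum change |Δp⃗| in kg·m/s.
2.2934e-23 kg·m/s

Photon momentum magnitude is p = h/λ.

Initial momentum:
p₀ = h/λ = 6.6261e-34/3.9700e-11 = 1.6690e-23 kg·m/s

After scattering:
λ' = λ + Δλ = 39.7 + 2.4263 = 42.1263 pm
p' = h/λ' = 6.6261e-34/4.2126e-11 = 1.5729e-23 kg·m/s

Momentum is a vector; the scattered photon's direction makes angle θ = 90° with the incident direction. The magnitude of the vector change Δp⃗ = p⃗₀ − p⃗' is found from the law of cosines:
|Δp⃗|² = p₀² + p'² − 2p₀p'cos θ
|Δp⃗|² = (1.6690e-23)² + (1.5729e-23)² − 2·1.6690e-23·1.5729e-23·cos(90°)
|Δp⃗| = 2.2934e-23 kg·m/s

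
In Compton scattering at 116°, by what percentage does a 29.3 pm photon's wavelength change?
11.9110%

Calculate the Compton shift:
Δλ = λ_C(1 - cos(116°))
Δλ = 2.4263 × (1 - cos(116°))
Δλ = 2.4263 × 1.4384
Δλ = 3.4899 pm

Percentage change:
(Δλ/λ₀) × 100 = (3.4899/29.3) × 100
= 11.9110%

(Intermediate values are shown rounded; full precision is carried through to the final answer.)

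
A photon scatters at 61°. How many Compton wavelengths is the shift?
0.5152 λ_C

The Compton shift formula is:
Δλ = λ_C(1 - cos θ)

Dividing both sides by λ_C:
Δλ/λ_C = 1 - cos θ

For θ = 61°:
Δλ/λ_C = 1 - cos(61°)
Δλ/λ_C = 1 - 0.4848
Δλ/λ_C = 0.5152

This means the shift is 0.5152 × λ_C = 1.2500 pm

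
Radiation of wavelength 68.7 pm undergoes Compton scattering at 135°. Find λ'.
72.8420 pm

Using the Compton formula: λ' = λ + λ_C(1 − cos θ)

For θ = 135°, cos θ = -√2/2 (exact) ≈ -0.7071, so:
1 − cos 135° = 1 − (-√2/2) ≈ 1.7071

Δλ = λ_C × 1.7071 = 2.4263 × 1.7071 = 4.1420 pm

λ' = 68.7 + 4.1420 = 72.8420 pm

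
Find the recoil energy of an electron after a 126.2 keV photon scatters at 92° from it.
25.6892 keV

By energy conservation: K_e = E_initial - E_final

First find the scattered photon energy:
Initial wavelength: λ = hc/E = 9.8244 pm
Compton shift: Δλ = λ_C(1 - cos(92°)) = 2.5110 pm
Final wavelength: λ' = 9.8244 + 2.5110 = 12.3354 pm
Final photon energy: E' = hc/λ' = 100.5108 keV

Electron kinetic energy:
K_e = E - E' = 126.2000 - 100.5108 = 25.6892 keV

(Intermediate values are shown rounded; full precision is carried through to the final answer.)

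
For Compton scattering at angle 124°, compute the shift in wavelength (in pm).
3.7831 pm

Using the Compton scattering formula:
Δλ = λ_C(1 - cos θ)

where λ_C = h/(m_e·c) ≈ 2.4263 pm is the Compton wavelength of an electron.

For θ = 124°:
cos(124°) = -0.5592
1 - cos(124°) = 1.5592

Δλ = 2.4263 × 1.5592
Δλ = 3.7831 pm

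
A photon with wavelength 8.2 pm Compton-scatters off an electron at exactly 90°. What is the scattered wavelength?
10.6263 pm

Using the Compton formula: λ' = λ + λ_C(1 − cos θ)

For θ = 90°, cos θ = 0 (exact) = 0.0000, so:
1 − cos 90° = 1 − (0) = 1.0000

Δλ = λ_C × 1.0000 = 2.4263 × 1.0000 = 2.4263 pm

λ' = 8.2 + 2.4263 = 10.6263 pm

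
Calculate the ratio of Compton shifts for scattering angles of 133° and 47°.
133° produces the larger shift by a factor of 5.289

Calculate both shifts using Δλ = λ_C(1 - cos θ):

For θ₁ = 47°:
Δλ₁ = 2.4263 × (1 - cos(47°))
Δλ₁ = 2.4263 × 0.3180
Δλ₁ = 0.7716 pm

For θ₂ = 133°:
Δλ₂ = 2.4263 × (1 - cos(133°))
Δλ₂ = 2.4263 × 1.6820
Δλ₂ = 4.0810 pm

The 133° angle produces the larger shift.
Ratio: 4.0810/0.7716 = 5.289

(Intermediate values are shown rounded; full precision is carried through to the final answer.)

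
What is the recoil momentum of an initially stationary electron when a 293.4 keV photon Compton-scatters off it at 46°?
1.1542e-22 kg·m/s

The electron is initially at rest, so by conservation of momentum:
p⃗_e = p⃗₀ − p⃗'  (incident photon momentum minus scattered photon momentum)

Photon momentum magnitudes (p = h/λ = E/c):
λ₀ = hc/E₀ = 4.2258 pm → p₀ = h/λ₀ = 1.5680e-22 kg·m/s
Δλ = λ_C(1 − cos 46°) = 0.7409 pm
λ' = 4.9666 pm → p' = h/λ' = 1.3341e-22 kg·m/s

The scattered photon makes angle θ = 46° with the incident direction, so by the law of cosines:
|p⃗_e|² = p₀² + p'² − 2p₀p'cos θ
|p⃗_e|² = (1.5680e-22)² + (1.3341e-22)² − 2·1.5680e-22·1.3341e-22·cos(46°)
|p⃗_e| = 1.1542e-22 kg·m/s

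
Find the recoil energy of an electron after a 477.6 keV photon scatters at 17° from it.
18.7395 keV

By energy conservation: K_e = E_initial - E_final

First find the scattered photon energy:
Initial wavelength: λ = hc/E = 2.5960 pm
Compton shift: Δλ = λ_C(1 - cos(17°)) = 0.1060 pm
Final wavelength: λ' = 2.5960 + 0.1060 = 2.7020 pm
Final photon energy: E' = hc/λ' = 458.8605 keV

Electron kinetic energy:
K_e = E - E' = 477.6000 - 458.8605 = 18.7395 keV

(Intermediate values are shown rounded; full precision is carried through to the final answer.)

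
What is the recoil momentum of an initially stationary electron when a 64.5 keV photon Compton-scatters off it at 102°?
5.0116e-23 kg·m/s

The electron is initially at rest, so by conservation of momentum:
p⃗_e = p⃗₀ − p⃗'  (incident photon momentum minus scattered photon momentum)

Photon momentum magnitudes (p = h/λ = E/c):
λ₀ = hc/E₀ = 19.2224 pm → p₀ = h/λ₀ = 3.4471e-23 kg·m/s
Δλ = λ_C(1 − cos 102°) = 2.9308 pm
λ' = 22.1531 pm → p' = h/λ' = 2.9910e-23 kg·m/s

The scattered photon makes angle θ = 102° with the incident direction, so by the law of cosines:
|p⃗_e|² = p₀² + p'² − 2p₀p'cos θ
|p⃗_e|² = (3.4471e-23)² + (2.9910e-23)² − 2·3.4471e-23·2.9910e-23·cos(102°)
|p⃗_e| = 5.0116e-23 kg·m/s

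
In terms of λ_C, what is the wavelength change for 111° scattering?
1.3584 λ_C

The Compton shift formula is:
Δλ = λ_C(1 - cos θ)

Dividing both sides by λ_C:
Δλ/λ_C = 1 - cos θ

For θ = 111°:
Δλ/λ_C = 1 - cos(111°)
Δλ/λ_C = 1 - -0.3584
Δλ/λ_C = 1.3584

This means the shift is 1.3584 × λ_C = 3.2958 pm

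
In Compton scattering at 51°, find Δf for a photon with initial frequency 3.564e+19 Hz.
3.443e+18 Hz (decrease)

Convert frequency to wavelength (c = 299792458 m/s):
λ₀ = c/f₀ = 299792458/3.564e+19 = 8.4116851e-12 m = 8.4117 pm

Calculate Compton shift:
Δλ = λ_C(1 - cos(51°)) = 0.8994 pm

Final wavelength:
λ' = λ₀ + Δλ = 8.4117 + 0.8994 = 9.3111 pm

Final frequency:
f' = c/λ' = 299792458/9.3110689e-12 = 3.2197427e+19 Hz

Frequency shift (decrease):
Δf = f₀ - f' = 3.564e+19 - 3.2197427e+19 = 3.443e+18 Hz

(Intermediate values are shown rounded; full precision is carried through to the final answer.)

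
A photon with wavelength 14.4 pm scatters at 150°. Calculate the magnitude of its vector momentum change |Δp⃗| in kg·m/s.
7.8313e-23 kg·m/s

Photon momentum magnitude is p = h/λ.

Initial momentum:
p₀ = h/λ = 6.6261e-34/1.4400e-11 = 4.6014e-23 kg·m/s

After scattering:
λ' = λ + Δλ = 14.4 + 4.5276 = 18.9276 pm
p' = h/λ' = 6.6261e-34/1.8928e-11 = 3.5008e-23 kg·m/s

Momentum is a vector; the scattered photon's direction makes angle θ = 150° with the incident direction. The magnitude of the vector change Δp⃗ = p⃗₀ − p⃗' is found from the law of cosines:
|Δp⃗|² = p₀² + p'² − 2p₀p'cos θ
|Δp⃗|² = (4.6014e-23)² + (3.5008e-23)² − 2·4.6014e-23·3.5008e-23·cos(150°)
|Δp⃗| = 7.8313e-23 kg·m/s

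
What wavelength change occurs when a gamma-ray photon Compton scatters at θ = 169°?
4.8080 pm

Using the Compton scattering formula:
Δλ = λ_C(1 - cos θ)

where λ_C = h/(m_e·c) ≈ 2.4263 pm is the Compton wavelength of an electron.

For θ = 169°:
cos(169°) = -0.9816
1 - cos(169°) = 1.9816

Δλ = 2.4263 × 1.9816
Δλ = 4.8080 pm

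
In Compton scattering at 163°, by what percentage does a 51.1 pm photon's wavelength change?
9.2888%

Calculate the Compton shift:
Δλ = λ_C(1 - cos(163°))
Δλ = 2.4263 × (1 - cos(163°))
Δλ = 2.4263 × 1.9563
Δλ = 4.7466 pm

Percentage change:
(Δλ/λ₀) × 100 = (4.7466/51.1) × 100
= 9.2888%

(Intermediate values are shown rounded; full precision is carried through to the final answer.)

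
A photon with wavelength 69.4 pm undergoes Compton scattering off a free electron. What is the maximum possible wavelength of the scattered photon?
74.2526 pm (at θ = 180°)

The Compton shift is Δλ = λ_C(1 − cos θ).

Since cos θ ranges from −1 to 1, the factor (1 − cos θ) ranges from 0 to 2; the maximum shift occurs at θ = 180° (backscattering):
Δλ_max = 2λ_C = 2 × 2.4263 pm = 4.8526 pm

Maximum scattered wavelength:
λ'_max = λ₀ + Δλ_max = 69.4 + 4.8526 = 74.2526 pm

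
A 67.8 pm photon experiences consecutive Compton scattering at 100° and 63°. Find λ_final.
71.9724 pm

Apply Compton shift twice:

First scattering at θ₁ = 100°:
Δλ₁ = λ_C(1 - cos(100°))
Δλ₁ = 2.4263 × 1.1736
Δλ₁ = 2.8476 pm

After first scattering:
λ₁ = 67.8 + 2.8476 = 70.6476 pm

Second scattering at θ₂ = 63°:
Δλ₂ = λ_C(1 - cos(63°))
Δλ₂ = 2.4263 × 0.5460
Δλ₂ = 1.3248 pm

Final wavelength:
λ₂ = 70.6476 + 1.3248 = 71.9724 pm

Total shift: Δλ_total = 2.8476 + 1.3248 = 4.1724 pm

(Intermediate values are shown rounded; full precision is carried through to the final answer.)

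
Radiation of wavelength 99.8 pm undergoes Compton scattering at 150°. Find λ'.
104.3276 pm

Using the Compton formula: λ' = λ + λ_C(1 − cos θ)

For θ = 150°, cos θ = -√3/2 (exact) ≈ -0.8660, so:
1 − cos 150° = 1 − (-√3/2) ≈ 1.8660

Δλ = λ_C × 1.8660 = 2.4263 × 1.8660 = 4.5276 pm

λ' = 99.8 + 4.5276 = 104.3276 pm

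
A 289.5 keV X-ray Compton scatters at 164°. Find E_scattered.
137.1305 keV

First convert energy to wavelength:
λ = hc/E, with hc ≈ 1239.842 keV·pm (i.e. 1239.842 eV·nm)

For E = 289.5 keV = 289500 eV:
λ = 1239.842 keV·pm / 289.5 keV
λ = 4.2827 pm

Calculate the Compton shift:
Δλ = λ_C(1 - cos(164°)) = 2.4263 × 1.9613
Δλ = 4.7586 pm

Final wavelength:
λ' = 4.2827 + 4.7586 = 9.0413 pm

Final energy:
E' = hc/λ' = 1239.842 / 9.0413 = 137.1305 keV

(Intermediate values are shown rounded; full precision is carried through to the final answer.)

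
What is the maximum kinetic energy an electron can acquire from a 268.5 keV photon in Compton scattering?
137.5808 keV

Maximum energy transfer occurs at θ = 180° (backscattering).

Initial photon: E₀ = 268.5 keV → λ₀ = 4.6177 pm

Maximum Compton shift (at 180°):
Δλ_max = 2λ_C = 2 × 2.4263 = 4.8526 pm

Final wavelength:
λ' = 4.6177 + 4.8526 = 9.4703 pm

Minimum photon energy (maximum energy to electron):
E'_min = hc/λ' = 130.9192 keV

Maximum electron kinetic energy:
K_max = E₀ - E'_min = 268.5000 - 130.9192 = 137.5808 keV

(Intermediate values are shown rounded; full precision is carried through to the final answer.)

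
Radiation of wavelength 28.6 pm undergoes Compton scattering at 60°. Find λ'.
29.8132 pm

Using the Compton formula: λ' = λ + λ_C(1 − cos θ)

For θ = 60°, cos θ = 1/2 (exact) = 0.5000, so:
1 − cos 60° = 1 − (1/2) = 0.5000

Δλ = λ_C × 0.5000 = 2.4263 × 0.5000 = 1.2132 pm

λ' = 28.6 + 1.2132 = 29.8132 pm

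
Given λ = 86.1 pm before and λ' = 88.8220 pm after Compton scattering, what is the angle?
97.00°

First find the wavelength shift:
Δλ = λ' - λ = 88.8220 - 86.1 = 2.7220 pm

Using Δλ = λ_C(1 - cos θ), with λ_C = h/(m_e·c) ≈ 2.42631024 pm:
cos θ = 1 - Δλ/λ_C
cos θ = 1 - 2.7220/2.42631024
cos θ = -0.121868

θ = arccos(-0.121868)
θ = 97.00°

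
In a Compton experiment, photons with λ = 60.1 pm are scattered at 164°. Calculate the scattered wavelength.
64.8586 pm

Using the Compton scattering formula:
λ' = λ + Δλ = λ + λ_C(1 - cos θ)

Given:
- Initial wavelength λ = 60.1 pm
- Scattering angle θ = 164°
- Compton wavelength λ_C ≈ 2.4263 pm

Calculate the shift:
Δλ = 2.4263 × (1 - cos(164°))
Δλ = 2.4263 × 1.9613
Δλ = 4.7586 pm

Final wavelength:
λ' = 60.1 + 4.7586 = 64.8586 pm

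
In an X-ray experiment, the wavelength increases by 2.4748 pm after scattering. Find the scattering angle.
91.15°

From the Compton formula Δλ = λ_C(1 - cos θ), we can solve for θ:

cos θ = 1 - Δλ/λ_C

Given:
- Δλ = 2.4748 pm
- λ_C = h/(m_e·c) ≈ 2.42631024 pm

cos θ = 1 - 2.4748/2.42631024
cos θ = 1 - 1.019985
cos θ = -0.019985

θ = arccos(-0.019985)
θ = 91.15°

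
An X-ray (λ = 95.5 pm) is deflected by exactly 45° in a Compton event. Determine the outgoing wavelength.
96.2106 pm

Using the Compton formula: λ' = λ + λ_C(1 − cos θ)

For θ = 45°, cos θ = √2/2 (exact) ≈ 0.7071, so:
1 − cos 45° = 1 − (√2/2) ≈ 0.2929

Δλ = λ_C × 0.2929 = 2.4263 × 0.2929 = 0.7106 pm

λ' = 95.5 + 0.7106 = 96.2106 pm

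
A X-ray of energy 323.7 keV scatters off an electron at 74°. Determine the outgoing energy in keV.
221.8858 keV

First convert energy to wavelength:
λ = hc/E, with hc ≈ 1239.842 keV·pm (i.e. 1239.842 eV·nm)

For E = 323.7 keV = 323700 eV:
λ = 1239.842 keV·pm / 323.7 keV
λ = 3.8302 pm

Calculate the Compton shift:
Δλ = λ_C(1 - cos(74°)) = 2.4263 × 0.7244
Δλ = 1.7575 pm

Final wavelength:
λ' = 3.8302 + 1.7575 = 5.5877 pm

Final energy:
E' = hc/λ' = 1239.842 / 5.5877 = 221.8858 keV

(Intermediate values are shown rounded; full precision is carried through to the final answer.)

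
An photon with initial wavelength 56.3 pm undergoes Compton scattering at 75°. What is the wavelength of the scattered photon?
58.0983 pm

Using the Compton scattering formula:
λ' = λ + Δλ = λ + λ_C(1 - cos θ)

Given:
- Initial wavelength λ = 56.3 pm
- Scattering angle θ = 75°
- Compton wavelength λ_C ≈ 2.4263 pm

Calculate the shift:
Δλ = 2.4263 × (1 - cos(75°))
Δλ = 2.4263 × 0.7412
Δλ = 1.7983 pm

Final wavelength:
λ' = 56.3 + 1.7983 = 58.0983 pm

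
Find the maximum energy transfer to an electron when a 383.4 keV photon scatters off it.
230.0762 keV

Maximum energy transfer occurs at θ = 180° (backscattering).

Initial photon: E₀ = 383.4 keV → λ₀ = 3.2338 pm

Maximum Compton shift (at 180°):
Δλ_max = 2λ_C = 2 × 2.4263 = 4.8526 pm

Final wavelength:
λ' = 3.2338 + 4.8526 = 8.0864 pm

Minimum photon energy (maximum energy to electron):
E'_min = hc/λ' = 153.3238 keV

Maximum electron kinetic energy:
K_max = E₀ - E'_min = 383.4000 - 153.3238 = 230.0762 keV

(Intermediate values are shown rounded; full precision is carried through to the final answer.)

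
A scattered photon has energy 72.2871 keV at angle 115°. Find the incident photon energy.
90.4999 keV

Convert final energy to wavelength (hc ≈ 1239.842 keV·pm):
λ' = hc/E' = 1239.842 / 72.2871 = 17.1516 pm

Calculate the Compton shift:
Δλ = λ_C(1 - cos(115°))
Δλ = 2.4263 × (1 - cos(115°))
Δλ = 3.4517 pm

Initial wavelength:
λ = λ' - Δλ = 17.1516 - 3.4517 = 13.6999 pm

Initial energy:
E = hc/λ = 1239.842 / 13.6999 = 90.4999 keV

(Intermediate values are shown rounded; full precision is carried through to the final answer.)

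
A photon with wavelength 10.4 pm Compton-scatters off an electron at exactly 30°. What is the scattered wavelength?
10.7251 pm

Using the Compton formula: λ' = λ + λ_C(1 − cos θ)

For θ = 30°, cos θ = √3/2 (exact) ≈ 0.8660, so:
1 − cos 30° = 1 − (√3/2) ≈ 0.1340

Δλ = λ_C × 0.1340 = 2.4263 × 0.1340 = 0.3251 pm

λ' = 10.4 + 0.3251 = 10.7251 pm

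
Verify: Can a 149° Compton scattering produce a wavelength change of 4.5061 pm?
Yes, consistent

Calculate the expected shift for θ = 149°:

Δλ_expected = λ_C(1 - cos(149°))
Δλ_expected = 2.4263 × (1 - cos(149°))
Δλ_expected = 2.4263 × 1.8572
Δλ_expected = 4.5061 pm

Given shift: 4.5061 pm
Expected shift: 4.5061 pm
Difference: 0.0000 pm

The values match. This is consistent with Compton scattering at the stated angle.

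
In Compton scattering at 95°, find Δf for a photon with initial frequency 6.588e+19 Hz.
2.417e+19 Hz (decrease)

Convert frequency to wavelength (c = 299792458 m/s):
λ₀ = c/f₀ = 299792458/6.588e+19 = 4.5505838e-12 m = 4.5506 pm

Calculate Compton shift:
Δλ = λ_C(1 - cos(95°)) = 2.6378 pm

Final wavelength:
λ' = λ₀ + Δλ = 4.5506 + 2.6378 = 7.1884 pm

Final frequency:
f' = c/λ' = 299792458/7.1883609e-12 = 4.1705260e+19 Hz

Frequency shift (decrease):
Δf = f₀ - f' = 6.588e+19 - 4.1705260e+19 = 2.417e+19 Hz

(Intermediate values are shown rounded; full precision is carried through to the final answer.)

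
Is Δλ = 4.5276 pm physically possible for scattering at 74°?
No, inconsistent

Calculate the expected shift for θ = 74°:

Δλ_expected = λ_C(1 - cos(74°))
Δλ_expected = 2.4263 × (1 - cos(74°))
Δλ_expected = 2.4263 × 0.7244
Δλ_expected = 1.7575 pm

Given shift: 4.5276 pm
Expected shift: 1.7575 pm
Difference: 2.7700 pm

The values do not match. The given shift corresponds to θ ≈ 150.0°, not 74°.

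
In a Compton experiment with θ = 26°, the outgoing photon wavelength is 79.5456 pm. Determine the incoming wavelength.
79.3000 pm

From λ' = λ + Δλ, we have λ = λ' - Δλ

First calculate the Compton shift:
Δλ = λ_C(1 - cos θ)
Δλ = 2.4263 × (1 - cos(26°))
Δλ = 2.4263 × 0.1012
Δλ = 0.2456 pm

Initial wavelength:
λ = λ' - Δλ
λ = 79.5456 - 0.2456
λ = 79.3000 pm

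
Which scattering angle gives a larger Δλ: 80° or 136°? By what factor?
136° produces the larger shift by a factor of 2.081

Calculate both shifts using Δλ = λ_C(1 - cos θ):

For θ₁ = 80°:
Δλ₁ = 2.4263 × (1 - cos(80°))
Δλ₁ = 2.4263 × 0.8264
Δλ₁ = 2.0050 pm

For θ₂ = 136°:
Δλ₂ = 2.4263 × (1 - cos(136°))
Δλ₂ = 2.4263 × 1.7193
Δλ₂ = 4.1717 pm

The 136° angle produces the larger shift.
Ratio: 4.1717/2.0050 = 2.081

(Intermediate values are shown rounded; full precision is carried through to the final answer.)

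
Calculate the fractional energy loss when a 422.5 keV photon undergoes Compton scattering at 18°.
0.0389 (or 3.89%)

Calculate initial and final photon energies:

Initial: E₀ = 422.5 keV → λ₀ = 2.9345 pm
Compton shift: Δλ = 0.1188 pm
Final wavelength: λ' = 3.0533 pm
Final energy: E' = 406.0676 keV

Fractional energy loss:
(E₀ - E')/E₀ = (422.5000 - 406.0676)/422.5000
= 16.4324/422.5000
= 0.0389
= 3.89%

(Intermediate values are shown rounded; full precision is carried through to the final answer.)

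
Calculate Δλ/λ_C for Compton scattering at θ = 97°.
1.1219 λ_C

The Compton shift formula is:
Δλ = λ_C(1 - cos θ)

Dividing both sides by λ_C:
Δλ/λ_C = 1 - cos θ

For θ = 97°:
Δλ/λ_C = 1 - cos(97°)
Δλ/λ_C = 1 - -0.1219
Δλ/λ_C = 1.1219

This means the shift is 1.1219 × λ_C = 2.7220 pm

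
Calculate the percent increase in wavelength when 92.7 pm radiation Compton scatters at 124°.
4.0810%

Calculate the Compton shift:
Δλ = λ_C(1 - cos(124°))
Δλ = 2.4263 × (1 - cos(124°))
Δλ = 2.4263 × 1.5592
Δλ = 3.7831 pm

Percentage change:
(Δλ/λ₀) × 100 = (3.7831/92.7) × 100
= 4.0810%

(Intermediate values are shown rounded; full precision is carried through to the final answer.)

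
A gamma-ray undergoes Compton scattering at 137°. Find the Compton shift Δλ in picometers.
4.2008 pm

Using the Compton scattering formula:
Δλ = λ_C(1 - cos θ)

where λ_C = h/(m_e·c) ≈ 2.4263 pm is the Compton wavelength of an electron.

For θ = 137°:
cos(137°) = -0.7314
1 - cos(137°) = 1.7314

Δλ = 2.4263 × 1.7314
Δλ = 4.2008 pm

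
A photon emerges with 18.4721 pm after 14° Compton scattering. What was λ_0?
18.4000 pm

From λ' = λ + Δλ, we have λ = λ' - Δλ

First calculate the Compton shift:
Δλ = λ_C(1 - cos θ)
Δλ = 2.4263 × (1 - cos(14°))
Δλ = 2.4263 × 0.0297
Δλ = 0.0721 pm

Initial wavelength:
λ = λ' - Δλ
λ = 18.4721 - 0.0721
λ = 18.4000 pm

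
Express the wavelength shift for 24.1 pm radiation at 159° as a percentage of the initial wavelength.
19.4667%

Calculate the Compton shift:
Δλ = λ_C(1 - cos(159°))
Δλ = 2.4263 × (1 - cos(159°))
Δλ = 2.4263 × 1.9336
Δλ = 4.6915 pm

Percentage change:
(Δλ/λ₀) × 100 = (4.6915/24.1) × 100
= 19.4667%

(Intermediate values are shown rounded; full precision is carried through to the final answer.)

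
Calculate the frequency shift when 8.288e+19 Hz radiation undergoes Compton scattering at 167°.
4.722e+19 Hz (decrease)

Convert frequency to wavelength (c = 299792458 m/s):
λ₀ = c/f₀ = 299792458/8.288e+19 = 3.6171870e-12 m = 3.6172 pm

Calculate Compton shift:
Δλ = λ_C(1 - cos(167°)) = 4.7904 pm

Final wavelength:
λ' = λ₀ + Δλ = 3.6172 + 4.7904 = 8.4076 pm

Final frequency:
f' = c/λ' = 299792458/8.4076213e-12 = 3.5657227e+19 Hz

Frequency shift (decrease):
Δf = f₀ - f' = 8.288e+19 - 3.5657227e+19 = 4.722e+19 Hz

(Intermediate values are shown rounded; full precision is carried through to the final answer.)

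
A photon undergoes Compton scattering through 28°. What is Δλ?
0.2840 pm

Using the Compton scattering formula:
Δλ = λ_C(1 - cos θ)

where λ_C = h/(m_e·c) ≈ 2.4263 pm is the Compton wavelength of an electron.

For θ = 28°:
cos(28°) = 0.8829
1 - cos(28°) = 0.1171

Δλ = 2.4263 × 0.1171
Δλ = 0.2840 pm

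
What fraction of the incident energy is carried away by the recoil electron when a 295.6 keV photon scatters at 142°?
0.5084 (or 50.84%)

Calculate initial and final photon energies:

Initial: E₀ = 295.6 keV → λ₀ = 4.1943 pm
Compton shift: Δλ = 4.3383 pm
Final wavelength: λ' = 8.5326 pm
Final energy: E' = 145.3066 keV

Fractional energy loss:
(E₀ - E')/E₀ = (295.6000 - 145.3066)/295.6000
= 150.2934/295.6000
= 0.5084
= 50.84%

(Intermediate values are shown rounded; full precision is carried through to the final answer.)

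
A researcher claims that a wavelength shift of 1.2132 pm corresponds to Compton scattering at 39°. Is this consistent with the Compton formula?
No, inconsistent

Calculate the expected shift for θ = 39°:

Δλ_expected = λ_C(1 - cos(39°))
Δλ_expected = 2.4263 × (1 - cos(39°))
Δλ_expected = 2.4263 × 0.2229
Δλ_expected = 0.5407 pm

Given shift: 1.2132 pm
Expected shift: 0.5407 pm
Difference: 0.6724 pm

The values do not match. The given shift corresponds to θ ≈ 60.0°, not 39°.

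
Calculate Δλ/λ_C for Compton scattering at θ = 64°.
0.5616 λ_C

The Compton shift formula is:
Δλ = λ_C(1 - cos θ)

Dividing both sides by λ_C:
Δλ/λ_C = 1 - cos θ

For θ = 64°:
Δλ/λ_C = 1 - cos(64°)
Δλ/λ_C = 1 - 0.4384
Δλ/λ_C = 0.5616

This means the shift is 0.5616 × λ_C = 1.3627 pm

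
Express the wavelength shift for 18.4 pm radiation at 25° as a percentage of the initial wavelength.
1.2355%

Calculate the Compton shift:
Δλ = λ_C(1 - cos(25°))
Δλ = 2.4263 × (1 - cos(25°))
Δλ = 2.4263 × 0.0937
Δλ = 0.2273 pm

Percentage change:
(Δλ/λ₀) × 100 = (0.2273/18.4) × 100
= 1.2355%

(Intermediate values are shown rounded; full precision is carried through to the final answer.)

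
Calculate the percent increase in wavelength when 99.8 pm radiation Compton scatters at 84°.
2.1770%

Calculate the Compton shift:
Δλ = λ_C(1 - cos(84°))
Δλ = 2.4263 × (1 - cos(84°))
Δλ = 2.4263 × 0.8955
Δλ = 2.1727 pm

Percentage change:
(Δλ/λ₀) × 100 = (2.1727/99.8) × 100
= 2.1770%

(Intermediate values are shown rounded; full precision is carried through to the final answer.)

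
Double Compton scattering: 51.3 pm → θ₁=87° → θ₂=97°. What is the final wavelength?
56.3213 pm

Apply Compton shift twice:

First scattering at θ₁ = 87°:
Δλ₁ = λ_C(1 - cos(87°))
Δλ₁ = 2.4263 × 0.9477
Δλ₁ = 2.2993 pm

After first scattering:
λ₁ = 51.3 + 2.2993 = 53.5993 pm

Second scattering at θ₂ = 97°:
Δλ₂ = λ_C(1 - cos(97°))
Δλ₂ = 2.4263 × 1.1219
Δλ₂ = 2.7220 pm

Final wavelength:
λ₂ = 53.5993 + 2.7220 = 56.3213 pm

Total shift: Δλ_total = 2.2993 + 2.7220 = 5.0213 pm

(Intermediate values are shown rounded; full precision is carried through to the final answer.)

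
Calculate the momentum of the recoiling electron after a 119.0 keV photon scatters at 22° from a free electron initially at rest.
2.4090e-23 kg·m/s

The electron is initially at rest, so by conservation of momentum:
p⃗_e = p⃗₀ − p⃗'  (incident photon momentum minus scattered photon momentum)

Photon momentum magnitudes (p = h/λ = E/c):
λ₀ = hc/E₀ = 10.4188 pm → p₀ = h/λ₀ = 6.3597e-23 kg·m/s
Δλ = λ_C(1 − cos 22°) = 0.1767 pm
λ' = 10.5955 pm → p' = h/λ' = 6.2537e-23 kg·m/s

The scattered photon makes angle θ = 22° with the incident direction, so by the law of cosines:
|p⃗_e|² = p₀² + p'² − 2p₀p'cos θ
|p⃗_e|² = (6.3597e-23)² + (6.2537e-23)² − 2·6.3597e-23·6.2537e-23·cos(22°)
|p⃗_e| = 2.4090e-23 kg·m/s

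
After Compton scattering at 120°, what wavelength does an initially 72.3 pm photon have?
75.9395 pm

Using the Compton formula: λ' = λ + λ_C(1 − cos θ)

For θ = 120°, cos θ = -1/2 (exact) = -0.5000, so:
1 − cos 120° = 1 − (-1/2) = 1.5000

Δλ = λ_C × 1.5000 = 2.4263 × 1.5000 = 3.6395 pm

λ' = 72.3 + 3.6395 = 75.9395 pm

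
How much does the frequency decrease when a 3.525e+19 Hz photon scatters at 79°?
6.611e+18 Hz (decrease)

Convert frequency to wavelength (c = 299792458 m/s):
λ₀ = c/f₀ = 299792458/3.525e+19 = 8.5047506e-12 m = 8.5048 pm

Calculate Compton shift:
Δλ = λ_C(1 - cos(79°)) = 1.9633 pm

Final wavelength:
λ' = λ₀ + Δλ = 8.5048 + 1.9633 = 10.4681 pm

Final frequency:
f' = c/λ' = 299792458/1.0468099e-11 = 2.8638672e+19 Hz

Frequency shift (decrease):
Δf = f₀ - f' = 3.525e+19 - 2.8638672e+19 = 6.611e+18 Hz

(Intermediate values are shown rounded; full precision is carried through to the final answer.)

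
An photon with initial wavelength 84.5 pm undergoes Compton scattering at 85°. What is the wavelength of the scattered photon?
86.7148 pm

Using the Compton scattering formula:
λ' = λ + Δλ = λ + λ_C(1 - cos θ)

Given:
- Initial wavelength λ = 84.5 pm
- Scattering angle θ = 85°
- Compton wavelength λ_C ≈ 2.4263 pm

Calculate the shift:
Δλ = 2.4263 × (1 - cos(85°))
Δλ = 2.4263 × 0.9128
Δλ = 2.2148 pm

Final wavelength:
λ' = 84.5 + 2.2148 = 86.7148 pm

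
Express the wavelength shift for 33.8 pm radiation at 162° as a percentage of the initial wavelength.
14.0055%

Calculate the Compton shift:
Δλ = λ_C(1 - cos(162°))
Δλ = 2.4263 × (1 - cos(162°))
Δλ = 2.4263 × 1.9511
Δλ = 4.7339 pm

Percentage change:
(Δλ/λ₀) × 100 = (4.7339/33.8) × 100
= 14.0055%

(Intermediate values are shown rounded; full precision is carried through to the final answer.)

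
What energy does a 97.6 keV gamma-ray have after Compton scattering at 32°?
94.8473 keV

First convert energy to wavelength:
λ = hc/E, with hc ≈ 1239.842 keV·pm (i.e. 1239.842 eV·nm)

For E = 97.6 keV = 97600 eV:
λ = 1239.842 keV·pm / 97.6 keV
λ = 12.7033 pm

Calculate the Compton shift:
Δλ = λ_C(1 - cos(32°)) = 2.4263 × 0.1520
Δλ = 0.3687 pm

Final wavelength:
λ' = 12.7033 + 0.3687 = 13.0720 pm

Final energy:
E' = hc/λ' = 1239.842 / 13.0720 = 94.8473 keV

(Intermediate values are shown rounded; full precision is carried through to the final answer.)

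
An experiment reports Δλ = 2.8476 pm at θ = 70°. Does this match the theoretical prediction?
No, inconsistent

Calculate the expected shift for θ = 70°:

Δλ_expected = λ_C(1 - cos(70°))
Δλ_expected = 2.4263 × (1 - cos(70°))
Δλ_expected = 2.4263 × 0.6580
Δλ_expected = 1.5965 pm

Given shift: 2.8476 pm
Expected shift: 1.5965 pm
Difference: 1.2512 pm

The values do not match. The given shift corresponds to θ ≈ 100.0°, not 70°.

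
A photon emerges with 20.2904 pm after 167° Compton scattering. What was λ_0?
15.5000 pm

From λ' = λ + Δλ, we have λ = λ' - Δλ

First calculate the Compton shift:
Δλ = λ_C(1 - cos θ)
Δλ = 2.4263 × (1 - cos(167°))
Δλ = 2.4263 × 1.9744
Δλ = 4.7904 pm

Initial wavelength:
λ = λ' - Δλ
λ = 20.2904 - 4.7904
λ = 15.5000 pm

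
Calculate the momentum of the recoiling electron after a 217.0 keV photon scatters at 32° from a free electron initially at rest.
6.2361e-23 kg·m/s

The electron is initially at rest, so by conservation of momentum:
p⃗_e = p⃗₀ − p⃗'  (incident photon momentum minus scattered photon momentum)

Photon momentum magnitudes (p = h/λ = E/c):
λ₀ = hc/E₀ = 5.7136 pm → p₀ = h/λ₀ = 1.1597e-22 kg·m/s
Δλ = λ_C(1 − cos 32°) = 0.3687 pm
λ' = 6.0822 pm → p' = h/λ' = 1.0894e-22 kg·m/s

The scattered photon makes angle θ = 32° with the incident direction, so by the law of cosines:
|p⃗_e|² = p₀² + p'² − 2p₀p'cos θ
|p⃗_e|² = (1.1597e-22)² + (1.0894e-22)² − 2·1.1597e-22·1.0894e-22·cos(32°)
|p⃗_e| = 6.2361e-23 kg·m/s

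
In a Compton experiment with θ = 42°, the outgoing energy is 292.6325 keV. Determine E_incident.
343.1000 keV

Convert final energy to wavelength (hc ≈ 1239.842 keV·pm):
λ' = hc/E' = 1239.842 / 292.6325 = 4.2369 pm

Calculate the Compton shift:
Δλ = λ_C(1 - cos(42°))
Δλ = 2.4263 × (1 - cos(42°))
Δλ = 0.6232 pm

Initial wavelength:
λ = λ' - Δλ = 4.2369 - 0.6232 = 3.6136 pm

Initial energy:
E = hc/λ = 1239.842 / 3.6136 = 343.1000 keV

(Intermediate values are shown rounded; full precision is carried through to the final answer.)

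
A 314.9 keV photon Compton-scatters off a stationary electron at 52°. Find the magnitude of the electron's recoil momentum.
1.3653e-22 kg·m/s

The electron is initially at rest, so by conservation of momentum:
p⃗_e = p⃗₀ − p⃗'  (incident photon momentum minus scattered photon momentum)

Photon momentum magnitudes (p = h/λ = E/c):
λ₀ = hc/E₀ = 3.9373 pm → p₀ = h/λ₀ = 1.6829e-22 kg·m/s
Δλ = λ_C(1 − cos 52°) = 0.9325 pm
λ' = 4.8698 pm → p' = h/λ' = 1.3607e-22 kg·m/s

The scattered photon makes angle θ = 52° with the incident direction, so by the law of cosines:
|p⃗_e|² = p₀² + p'² − 2p₀p'cos θ
|p⃗_e|² = (1.6829e-22)² + (1.3607e-22)² − 2·1.6829e-22·1.3607e-22·cos(52°)
|p⃗_e| = 1.3653e-22 kg·m/s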